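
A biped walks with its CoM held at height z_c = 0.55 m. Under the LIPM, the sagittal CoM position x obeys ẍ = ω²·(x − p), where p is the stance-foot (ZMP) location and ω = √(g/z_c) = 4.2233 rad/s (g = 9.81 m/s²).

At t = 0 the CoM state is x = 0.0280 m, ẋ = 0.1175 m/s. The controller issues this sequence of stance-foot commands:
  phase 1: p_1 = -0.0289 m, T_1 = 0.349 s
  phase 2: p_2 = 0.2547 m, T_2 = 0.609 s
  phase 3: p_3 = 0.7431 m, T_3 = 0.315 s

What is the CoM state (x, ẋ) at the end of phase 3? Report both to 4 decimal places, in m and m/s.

x = 1.8894, ẋ = 5.4103

phase 1: p=-0.0289, T=0.349, ωT=1.473932, cosh=2.297696, sinh=2.068673; start (x,ẋ)=(0.028000, 0.117500) → end (x,ẋ)=(0.159393, 0.767093)
phase 2: p=0.2547, T=0.609, ωT=2.571990, cosh=6.584115, sinh=6.507732; start (x,ẋ)=(0.159393, 0.767093) → end (x,ẋ)=(0.809212, 2.431208)
phase 3: p=0.7431, T=0.315, ωT=1.330340, cosh=2.023357, sinh=1.758970; start (x,ẋ)=(0.809212, 2.431208) → end (x,ẋ)=(1.889446, 5.410326)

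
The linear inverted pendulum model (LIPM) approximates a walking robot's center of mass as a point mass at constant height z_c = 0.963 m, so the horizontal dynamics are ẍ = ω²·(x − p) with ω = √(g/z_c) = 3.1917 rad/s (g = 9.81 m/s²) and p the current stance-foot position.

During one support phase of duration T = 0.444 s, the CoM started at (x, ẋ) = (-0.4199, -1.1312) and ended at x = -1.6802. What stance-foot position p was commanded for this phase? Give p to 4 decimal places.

ωT = 3.1917·0.444 = 1.417115; cosh(ωT) = 2.183807, sinh(ωT) = 1.941394
x(T) = p + (x₀−p)·cosh(ωT) + (ẋ₀/ω)·sinh(ωT) ⇒ p·(1 − cosh) = x(T) − x₀·cosh − (ẋ₀/ω)·sinh
numerator   = -1.6802 − (-0.4199)·2.183807 − (-1.1312/3.1917)·1.941394 = -0.075152
denominator = 1 − 2.183807 = -1.183807
p = -0.075152 / -1.183807 = 0.0635

p = 0.0635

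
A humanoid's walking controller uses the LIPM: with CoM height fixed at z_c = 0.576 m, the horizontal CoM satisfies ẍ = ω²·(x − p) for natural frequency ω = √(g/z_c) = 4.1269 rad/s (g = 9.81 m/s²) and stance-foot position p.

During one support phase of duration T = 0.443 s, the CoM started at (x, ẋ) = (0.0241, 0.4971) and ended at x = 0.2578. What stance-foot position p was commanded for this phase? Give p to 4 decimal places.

p = 0.0841

ωT = 4.1269·0.443 = 1.828217; cosh(ωT) = 3.191740, sinh(ωT) = 3.031040
x(T) = p + (x₀−p)·cosh(ωT) + (ẋ₀/ω)·sinh(ωT) ⇒ p·(1 − cosh) = x(T) − x₀·cosh − (ẋ₀/ω)·sinh
numerator   = 0.2578 − (0.0241)·3.191740 − (0.4971/4.1269)·3.031040 = -0.184221
denominator = 1 − 3.191740 = -2.191740
p = -0.184221 / -2.191740 = 0.0841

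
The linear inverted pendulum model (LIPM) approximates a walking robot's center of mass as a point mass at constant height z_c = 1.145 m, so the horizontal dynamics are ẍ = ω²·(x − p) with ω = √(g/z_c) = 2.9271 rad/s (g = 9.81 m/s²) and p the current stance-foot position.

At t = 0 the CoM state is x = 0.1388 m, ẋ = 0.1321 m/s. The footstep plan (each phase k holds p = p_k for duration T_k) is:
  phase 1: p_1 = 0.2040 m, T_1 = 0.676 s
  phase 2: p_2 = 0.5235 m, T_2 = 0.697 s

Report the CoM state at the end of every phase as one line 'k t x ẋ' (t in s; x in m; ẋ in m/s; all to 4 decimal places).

1 0.6760 0.1238 -0.1901
2 1.3730 -1.2854 -5.1675

phase 1: p=0.2040, T=0.676, ωT=1.978720, cosh=3.685861, sinh=3.547615; start (x,ẋ)=(0.138800, 0.132100) → end (x,ẋ)=(0.123786, -0.190149)
phase 2: p=0.5235, T=0.697, ωT=2.040189, cosh=3.911032, sinh=3.781028; start (x,ẋ)=(0.123786, -0.190149) → end (x,ẋ)=(-1.285417, -5.167496)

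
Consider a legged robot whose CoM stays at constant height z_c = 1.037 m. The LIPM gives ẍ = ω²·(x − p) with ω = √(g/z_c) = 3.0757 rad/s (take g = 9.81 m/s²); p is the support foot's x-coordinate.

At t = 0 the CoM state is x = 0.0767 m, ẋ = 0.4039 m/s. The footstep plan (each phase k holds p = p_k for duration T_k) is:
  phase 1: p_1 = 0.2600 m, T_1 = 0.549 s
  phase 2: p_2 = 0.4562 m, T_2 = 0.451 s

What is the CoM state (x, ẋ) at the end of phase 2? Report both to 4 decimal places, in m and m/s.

x = -0.5314, ẋ = -2.8421

phase 1: p=0.2600, T=0.549, ωT=1.688559, cosh=2.798232, sinh=2.613446; start (x,ẋ)=(0.076700, 0.403900) → end (x,ẋ)=(0.090281, -0.343192)
phase 2: p=0.4562, T=0.451, ωT=1.387141, cosh=2.126588, sinh=1.876799; start (x,ẋ)=(0.090281, -0.343192) → end (x,ẋ)=(-0.531375, -2.842084)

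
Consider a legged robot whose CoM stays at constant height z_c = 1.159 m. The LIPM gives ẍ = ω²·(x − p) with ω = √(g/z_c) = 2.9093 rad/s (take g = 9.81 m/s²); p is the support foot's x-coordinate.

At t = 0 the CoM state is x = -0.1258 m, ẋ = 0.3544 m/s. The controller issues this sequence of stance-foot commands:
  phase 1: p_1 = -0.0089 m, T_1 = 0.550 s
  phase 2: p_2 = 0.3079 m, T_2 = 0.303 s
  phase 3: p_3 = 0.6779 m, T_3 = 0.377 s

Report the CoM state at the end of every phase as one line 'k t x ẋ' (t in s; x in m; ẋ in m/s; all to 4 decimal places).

1 0.5500 -0.0208 0.1055
2 0.8530 -0.1207 -0.8073
3 1.2300 -1.0204 -4.4345

phase 1: p=-0.0089, T=0.550, ωT=1.600115, cosh=2.577738, sinh=2.375864; start (x,ẋ)=(-0.125800, 0.354400) → end (x,ẋ)=(-0.020819, 0.105525)
phase 2: p=0.3079, T=0.303, ωT=0.881518, cosh=1.414358, sinh=1.000204; start (x,ẋ)=(-0.020819, 0.105525) → end (x,ẋ)=(-0.120747, -0.807286)
phase 3: p=0.6779, T=0.377, ωT=1.096806, cosh=1.664261, sinh=1.330325; start (x,ẋ)=(-0.120747, -0.807286) → end (x,ẋ)=(-1.020401, -4.434548)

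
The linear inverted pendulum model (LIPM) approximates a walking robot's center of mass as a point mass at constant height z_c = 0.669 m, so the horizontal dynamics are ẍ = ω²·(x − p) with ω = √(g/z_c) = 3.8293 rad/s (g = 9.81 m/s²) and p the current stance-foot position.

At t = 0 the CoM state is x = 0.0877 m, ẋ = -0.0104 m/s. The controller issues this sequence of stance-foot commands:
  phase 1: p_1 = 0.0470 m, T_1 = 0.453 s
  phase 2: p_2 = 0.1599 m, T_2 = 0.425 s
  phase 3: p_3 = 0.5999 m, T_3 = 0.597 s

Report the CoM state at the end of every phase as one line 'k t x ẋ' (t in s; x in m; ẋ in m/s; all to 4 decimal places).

1 0.4530 0.1585 0.3975
2 0.8780 0.4101 1.0373
3 1.4750 0.9753 1.6170

phase 1: p=0.0470, T=0.453, ωT=1.734673, cosh=2.921766, sinh=2.745308; start (x,ẋ)=(0.087700, -0.010400) → end (x,ẋ)=(0.158460, 0.397477)
phase 2: p=0.1599, T=0.425, ωT=1.627452, cosh=2.643659, sinh=2.447230; start (x,ẋ)=(0.158460, 0.397477) → end (x,ẋ)=(0.410112, 1.037298)
phase 3: p=0.5999, T=0.597, ωT=2.286092, cosh=4.969043, sinh=4.867380; start (x,ẋ)=(0.410112, 1.037298) → end (x,ẋ)=(0.975334, 1.616989)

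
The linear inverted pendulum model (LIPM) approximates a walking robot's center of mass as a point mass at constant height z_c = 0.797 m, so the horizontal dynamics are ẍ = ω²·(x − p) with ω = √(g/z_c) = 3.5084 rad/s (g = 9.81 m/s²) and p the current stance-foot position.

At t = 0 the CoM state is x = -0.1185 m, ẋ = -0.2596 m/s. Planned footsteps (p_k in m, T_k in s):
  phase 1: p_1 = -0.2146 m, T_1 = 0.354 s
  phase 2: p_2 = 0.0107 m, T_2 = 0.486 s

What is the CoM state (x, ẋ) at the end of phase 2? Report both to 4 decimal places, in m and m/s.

x = -0.4145, ẋ = -1.3795

phase 1: p=-0.2146, T=0.354, ωT=1.241974, cosh=1.875627, sinh=1.586813; start (x,ẋ)=(-0.118500, -0.259600) → end (x,ẋ)=(-0.151767, 0.048093)
phase 2: p=0.0107, T=0.486, ωT=1.705082, cosh=2.841798, sinh=2.660041; start (x,ẋ)=(-0.151767, 0.048093) → end (x,ẋ)=(-0.414534, -1.379548)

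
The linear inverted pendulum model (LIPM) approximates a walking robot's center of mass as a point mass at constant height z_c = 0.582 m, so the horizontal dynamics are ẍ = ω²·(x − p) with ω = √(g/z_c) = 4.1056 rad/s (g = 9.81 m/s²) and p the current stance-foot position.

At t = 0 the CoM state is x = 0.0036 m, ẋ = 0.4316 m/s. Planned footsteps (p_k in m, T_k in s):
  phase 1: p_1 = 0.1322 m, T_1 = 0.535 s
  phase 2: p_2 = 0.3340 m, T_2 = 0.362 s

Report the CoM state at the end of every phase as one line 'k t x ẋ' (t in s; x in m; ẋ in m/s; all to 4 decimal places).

phase 1: p=0.1322, T=0.535, ωT=2.196496, cosh=4.552319, sinh=4.441127; start (x,ẋ)=(0.003600, 0.431600) → end (x,ẋ)=(0.013644, -0.380046)
phase 2: p=0.3340, T=0.362, ωT=1.486227, cosh=2.323306, sinh=2.097081; start (x,ẋ)=(0.013644, -0.380046) → end (x,ẋ)=(-0.604407, -3.641157)

1 0.5350 0.0136 -0.3800
2 0.8970 -0.6044 -3.6412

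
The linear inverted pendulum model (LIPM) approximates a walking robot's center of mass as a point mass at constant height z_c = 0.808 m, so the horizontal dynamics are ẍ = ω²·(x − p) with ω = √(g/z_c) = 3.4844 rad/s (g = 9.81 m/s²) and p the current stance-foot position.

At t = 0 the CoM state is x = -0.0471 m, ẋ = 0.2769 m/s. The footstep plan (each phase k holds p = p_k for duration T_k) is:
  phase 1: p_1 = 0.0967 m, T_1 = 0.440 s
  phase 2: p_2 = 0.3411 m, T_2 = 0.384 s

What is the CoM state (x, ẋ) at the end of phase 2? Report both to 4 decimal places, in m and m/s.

phase 1: p=0.0967, T=0.440, ωT=1.533136, cosh=2.424270, sinh=2.208412; start (x,ẋ)=(-0.047100, 0.276900) → end (x,ẋ)=(-0.076411, -0.435259)
phase 2: p=0.3411, T=0.384, ωT=1.338010, cosh=2.036909, sinh=1.774541; start (x,ẋ)=(-0.076411, -0.435259) → end (x,ẋ)=(-0.731001, -3.468141)

x = -0.7310, ẋ = -3.4681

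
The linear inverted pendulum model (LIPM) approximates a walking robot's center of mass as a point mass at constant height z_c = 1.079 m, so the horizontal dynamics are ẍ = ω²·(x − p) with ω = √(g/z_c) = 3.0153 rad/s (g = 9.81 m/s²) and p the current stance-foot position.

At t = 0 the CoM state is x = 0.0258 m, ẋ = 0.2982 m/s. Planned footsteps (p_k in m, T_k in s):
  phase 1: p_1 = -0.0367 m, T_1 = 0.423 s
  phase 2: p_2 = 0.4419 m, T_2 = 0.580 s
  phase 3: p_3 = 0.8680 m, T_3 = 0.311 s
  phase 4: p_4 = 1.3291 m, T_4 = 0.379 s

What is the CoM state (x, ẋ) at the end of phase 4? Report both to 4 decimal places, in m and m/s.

x = 1.0792, ẋ = -0.1176

phase 1: p=-0.0367, T=0.423, ωT=1.275472, cosh=1.929845, sinh=1.650546; start (x,ẋ)=(0.025800, 0.298200) → end (x,ẋ)=(0.247147, 0.886535)
phase 2: p=0.4419, T=0.580, ωT=1.748874, cosh=2.961048, sinh=2.787078; start (x,ẋ)=(0.247147, 0.886535) → end (x,ẋ)=(0.684663, 0.988394)
phase 3: p=0.8680, T=0.311, ωT=0.937758, cosh=1.472877, sinh=1.081372; start (x,ẋ)=(0.684663, 0.988394) → end (x,ẋ)=(0.952433, 0.857982)
phase 4: p=1.3291, T=0.379, ωT=1.142799, cosh=1.727228, sinh=1.408303; start (x,ẋ)=(0.952433, 0.857982) → end (x,ẋ)=(1.079232, -0.117570)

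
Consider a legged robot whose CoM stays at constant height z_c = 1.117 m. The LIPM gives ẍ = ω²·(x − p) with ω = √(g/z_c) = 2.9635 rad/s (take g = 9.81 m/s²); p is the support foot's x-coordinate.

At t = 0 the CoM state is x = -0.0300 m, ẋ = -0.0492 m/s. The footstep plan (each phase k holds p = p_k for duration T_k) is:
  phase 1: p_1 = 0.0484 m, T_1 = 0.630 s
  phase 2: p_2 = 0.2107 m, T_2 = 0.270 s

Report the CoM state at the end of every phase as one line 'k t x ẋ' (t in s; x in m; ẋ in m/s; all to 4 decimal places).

phase 1: p=0.0484, T=0.630, ωT=1.867005, cosh=3.311739, sinh=3.157154; start (x,ẋ)=(-0.030000, -0.049200) → end (x,ẋ)=(-0.263655, -0.896466)
phase 2: p=0.2107, T=0.270, ωT=0.800145, cosh=1.337564, sinh=0.888300; start (x,ẋ)=(-0.263655, -0.896466) → end (x,ẋ)=(-0.692493, -2.447809)

1 0.6300 -0.2637 -0.8965
2 0.9000 -0.6925 -2.4478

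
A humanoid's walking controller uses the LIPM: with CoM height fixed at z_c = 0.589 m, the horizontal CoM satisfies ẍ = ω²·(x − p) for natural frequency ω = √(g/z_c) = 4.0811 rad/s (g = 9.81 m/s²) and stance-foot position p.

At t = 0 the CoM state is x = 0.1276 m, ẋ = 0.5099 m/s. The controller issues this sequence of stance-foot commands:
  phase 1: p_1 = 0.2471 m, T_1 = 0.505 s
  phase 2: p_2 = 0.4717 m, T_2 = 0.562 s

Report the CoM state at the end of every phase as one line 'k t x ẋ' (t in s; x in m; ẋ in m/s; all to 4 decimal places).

phase 1: p=0.2471, T=0.505, ωT=2.060955, cosh=3.990401, sinh=3.863069; start (x,ẋ)=(0.127600, 0.509900) → end (x,ẋ)=(0.252906, 0.150720)
phase 2: p=0.4717, T=0.562, ωT=2.293578, cosh=5.005620, sinh=4.904715; start (x,ẋ)=(0.252906, 0.150720) → end (x,ẋ)=(-0.442363, -3.625076)

1 0.5050 0.2529 0.1507
2 1.0670 -0.4424 -3.6251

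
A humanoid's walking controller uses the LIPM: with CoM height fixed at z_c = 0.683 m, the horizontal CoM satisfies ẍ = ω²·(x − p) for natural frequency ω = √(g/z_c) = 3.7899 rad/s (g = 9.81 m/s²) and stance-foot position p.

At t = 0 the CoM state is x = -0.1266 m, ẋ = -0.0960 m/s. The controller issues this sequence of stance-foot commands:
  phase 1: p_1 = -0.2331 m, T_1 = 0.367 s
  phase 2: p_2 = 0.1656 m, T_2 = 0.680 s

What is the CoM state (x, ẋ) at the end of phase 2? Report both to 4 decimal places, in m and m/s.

phase 1: p=-0.2331, T=0.367, ωT=1.390893, cosh=2.133646, sinh=1.884793; start (x,ẋ)=(-0.126600, -0.096000) → end (x,ẋ)=(-0.053609, 0.555918)
phase 2: p=0.1656, T=0.680, ωT=2.577132, cosh=6.617667, sinh=6.541676; start (x,ẋ)=(-0.053609, 0.555918) → end (x,ẋ)=(-0.325495, -1.755824)

x = -0.3255, ẋ = -1.7558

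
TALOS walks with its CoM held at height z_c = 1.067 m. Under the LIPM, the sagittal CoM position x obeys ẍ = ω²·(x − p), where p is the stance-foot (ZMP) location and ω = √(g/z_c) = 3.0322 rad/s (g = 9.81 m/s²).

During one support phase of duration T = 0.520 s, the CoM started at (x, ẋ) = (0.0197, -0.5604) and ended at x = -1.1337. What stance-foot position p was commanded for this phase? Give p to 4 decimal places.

p = 0.4960

ωT = 3.0322·0.520 = 1.576744; cosh(ωT) = 2.522910, sinh(ωT) = 2.316263
x(T) = p + (x₀−p)·cosh(ωT) + (ẋ₀/ω)·sinh(ωT) ⇒ p·(1 − cosh) = x(T) − x₀·cosh − (ẋ₀/ω)·sinh
numerator   = -1.1337 − (0.0197)·2.522910 − (-0.5604/3.0322)·2.316263 = -0.755318
denominator = 1 − 2.522910 = -1.522910
p = -0.755318 / -1.522910 = 0.4960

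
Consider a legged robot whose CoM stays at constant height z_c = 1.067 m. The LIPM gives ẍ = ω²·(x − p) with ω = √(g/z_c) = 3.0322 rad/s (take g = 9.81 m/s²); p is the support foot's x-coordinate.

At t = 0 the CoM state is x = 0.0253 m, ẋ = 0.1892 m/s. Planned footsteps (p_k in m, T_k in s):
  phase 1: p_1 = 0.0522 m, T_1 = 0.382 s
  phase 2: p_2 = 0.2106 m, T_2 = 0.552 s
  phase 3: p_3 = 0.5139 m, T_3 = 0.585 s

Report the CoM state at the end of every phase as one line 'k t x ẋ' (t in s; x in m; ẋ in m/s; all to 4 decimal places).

phase 1: p=0.0522, T=0.382, ωT=1.158300, cosh=1.749268, sinh=1.435248; start (x,ẋ)=(0.025300, 0.189200) → end (x,ẋ)=(0.094700, 0.213894)
phase 2: p=0.2106, T=0.552, ωT=1.673774, cosh=2.759897, sinh=2.572359; start (x,ẋ)=(0.094700, 0.213894) → end (x,ẋ)=(0.072184, -0.313686)
phase 3: p=0.5139, T=0.585, ωT=1.773837, cosh=3.031552, sinh=2.861871; start (x,ẋ)=(0.072184, -0.313686) → end (x,ẋ)=(-1.121251, -4.784067)

1 0.3820 0.0947 0.2139
2 0.9340 0.0722 -0.3137
3 1.5190 -1.1213 -4.7841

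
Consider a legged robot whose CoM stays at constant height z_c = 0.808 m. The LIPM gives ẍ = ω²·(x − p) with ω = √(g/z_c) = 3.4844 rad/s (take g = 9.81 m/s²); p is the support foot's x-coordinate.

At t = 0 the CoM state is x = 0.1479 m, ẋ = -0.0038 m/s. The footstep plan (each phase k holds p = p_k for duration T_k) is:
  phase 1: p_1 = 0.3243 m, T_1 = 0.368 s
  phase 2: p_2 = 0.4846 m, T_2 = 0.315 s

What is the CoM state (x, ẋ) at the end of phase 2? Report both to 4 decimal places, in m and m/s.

phase 1: p=0.3243, T=0.368, ωT=1.282259, cosh=1.941092, sinh=1.663682; start (x,ẋ)=(0.147900, -0.003800) → end (x,ẋ)=(-0.019923, -1.029955)
phase 2: p=0.4846, T=0.315, ωT=1.097586, cosh=1.665299, sinh=1.331624; start (x,ẋ)=(-0.019923, -1.029955) → end (x,ẋ)=(-0.749197, -4.056125)

x = -0.7492, ẋ = -4.0561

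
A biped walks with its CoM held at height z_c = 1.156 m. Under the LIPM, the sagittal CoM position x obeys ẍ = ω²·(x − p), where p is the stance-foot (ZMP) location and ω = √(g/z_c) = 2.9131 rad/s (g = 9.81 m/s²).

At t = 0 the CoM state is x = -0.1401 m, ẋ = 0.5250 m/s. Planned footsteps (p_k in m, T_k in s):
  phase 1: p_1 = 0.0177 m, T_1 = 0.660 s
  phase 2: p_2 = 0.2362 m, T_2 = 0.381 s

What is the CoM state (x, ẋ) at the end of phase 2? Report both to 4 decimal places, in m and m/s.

phase 1: p=0.0177, T=0.660, ωT=1.922646, cosh=3.492625, sinh=3.346406; start (x,ẋ)=(-0.140100, 0.525000) → end (x,ẋ)=(0.069654, 0.295328)
phase 2: p=0.2362, T=0.381, ωT=1.109891, cosh=1.681811, sinh=1.352217; start (x,ẋ)=(0.069654, 0.295328) → end (x,ẋ)=(0.093188, -0.159361)

x = 0.0932, ẋ = -0.1594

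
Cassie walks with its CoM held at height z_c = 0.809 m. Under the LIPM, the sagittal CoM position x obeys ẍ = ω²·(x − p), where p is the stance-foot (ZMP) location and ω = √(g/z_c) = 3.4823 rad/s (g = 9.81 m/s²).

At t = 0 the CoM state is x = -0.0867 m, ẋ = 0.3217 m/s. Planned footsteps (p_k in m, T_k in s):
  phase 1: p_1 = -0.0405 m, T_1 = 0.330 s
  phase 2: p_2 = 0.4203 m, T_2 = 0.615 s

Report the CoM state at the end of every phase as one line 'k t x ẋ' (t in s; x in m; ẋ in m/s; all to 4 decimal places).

1 0.3300 0.0104 0.3302
2 0.9450 -0.9505 -4.5670

phase 1: p=-0.0405, T=0.330, ωT=1.149159, cosh=1.736221, sinh=1.419317; start (x,ẋ)=(-0.086700, 0.321700) → end (x,ẋ)=(0.010405, 0.330199)
phase 2: p=0.4203, T=0.615, ωT=2.141614, cosh=4.315318, sinh=4.197853; start (x,ẋ)=(0.010405, 0.330199) → end (x,ẋ)=(-0.950477, -4.567002)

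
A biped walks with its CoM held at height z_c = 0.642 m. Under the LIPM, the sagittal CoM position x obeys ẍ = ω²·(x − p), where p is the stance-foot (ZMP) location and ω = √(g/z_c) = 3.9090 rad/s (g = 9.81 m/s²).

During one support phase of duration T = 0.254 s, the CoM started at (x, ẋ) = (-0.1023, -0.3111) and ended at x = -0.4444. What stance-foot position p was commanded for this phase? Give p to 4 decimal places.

p = 0.3642

ωT = 3.9090·0.254 = 0.992886; cosh(ωT) = 1.534759, sinh(ωT) = 1.164253
x(T) = p + (x₀−p)·cosh(ωT) + (ẋ₀/ω)·sinh(ωT) ⇒ p·(1 − cosh) = x(T) − x₀·cosh − (ẋ₀/ω)·sinh
numerator   = -0.4444 − (-0.1023)·1.534759 − (-0.3111/3.9090)·1.164253 = -0.194736
denominator = 1 − 1.534759 = -0.534759
p = -0.194736 / -0.534759 = 0.3642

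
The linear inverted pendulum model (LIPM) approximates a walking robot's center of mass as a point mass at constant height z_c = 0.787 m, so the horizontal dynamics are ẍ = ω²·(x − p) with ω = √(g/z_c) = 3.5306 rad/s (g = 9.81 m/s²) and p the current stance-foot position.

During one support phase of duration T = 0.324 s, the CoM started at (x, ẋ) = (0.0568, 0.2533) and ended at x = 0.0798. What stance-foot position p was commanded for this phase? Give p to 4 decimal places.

p = 0.1641

ωT = 3.5306·0.324 = 1.143914; cosh(ωT) = 1.728801, sinh(ωT) = 1.410231
x(T) = p + (x₀−p)·cosh(ωT) + (ẋ₀/ω)·sinh(ωT) ⇒ p·(1 − cosh) = x(T) − x₀·cosh − (ẋ₀/ω)·sinh
numerator   = 0.0798 − (0.0568)·1.728801 − (0.2533/3.5306)·1.410231 = -0.119572
denominator = 1 − 1.728801 = -0.728801
p = -0.119572 / -0.728801 = 0.1641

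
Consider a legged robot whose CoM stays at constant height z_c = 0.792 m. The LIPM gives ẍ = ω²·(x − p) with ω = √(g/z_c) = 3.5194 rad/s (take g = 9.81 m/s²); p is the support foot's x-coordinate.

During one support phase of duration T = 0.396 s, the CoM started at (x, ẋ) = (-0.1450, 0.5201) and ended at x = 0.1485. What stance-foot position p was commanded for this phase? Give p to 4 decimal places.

p = -0.1574

ωT = 3.5194·0.396 = 1.393682; cosh(ωT) = 2.138911, sinh(ωT) = 1.890751
x(T) = p + (x₀−p)·cosh(ωT) + (ẋ₀/ω)·sinh(ωT) ⇒ p·(1 − cosh) = x(T) − x₀·cosh − (ẋ₀/ω)·sinh
numerator   = 0.1485 − (-0.1450)·2.138911 − (0.5201/3.5194)·1.890751 = 0.179225
denominator = 1 − 2.138911 = -1.138911
p = 0.179225 / -1.138911 = -0.1574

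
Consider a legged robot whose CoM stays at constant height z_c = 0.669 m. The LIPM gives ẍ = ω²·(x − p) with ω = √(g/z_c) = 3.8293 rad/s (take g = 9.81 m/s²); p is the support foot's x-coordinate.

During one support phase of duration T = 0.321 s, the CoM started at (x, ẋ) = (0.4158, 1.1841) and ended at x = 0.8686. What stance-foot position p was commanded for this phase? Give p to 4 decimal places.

ωT = 3.8293·0.321 = 1.229205; cosh(ωT) = 1.855518, sinh(ωT) = 1.562993
x(T) = p + (x₀−p)·cosh(ωT) + (ẋ₀/ω)·sinh(ωT) ⇒ p·(1 − cosh) = x(T) − x₀·cosh − (ẋ₀/ω)·sinh
numerator   = 0.8686 − (0.4158)·1.855518 − (1.1841/3.8293)·1.562993 = -0.386235
denominator = 1 − 1.855518 = -0.855518
p = -0.386235 / -0.855518 = 0.4515

p = 0.4515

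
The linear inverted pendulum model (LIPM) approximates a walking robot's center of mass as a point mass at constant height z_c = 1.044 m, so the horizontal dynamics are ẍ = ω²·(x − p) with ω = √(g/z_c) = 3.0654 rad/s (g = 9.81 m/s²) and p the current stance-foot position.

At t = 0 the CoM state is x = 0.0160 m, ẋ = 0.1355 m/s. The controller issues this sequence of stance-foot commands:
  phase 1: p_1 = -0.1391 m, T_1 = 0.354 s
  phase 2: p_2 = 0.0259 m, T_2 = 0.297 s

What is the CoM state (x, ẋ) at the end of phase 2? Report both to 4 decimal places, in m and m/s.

x = 0.5283, ẋ = 1.6973

phase 1: p=-0.1391, T=0.354, ωT=1.085152, cosh=1.648870, sinh=1.311019; start (x,ẋ)=(0.016000, 0.135500) → end (x,ẋ)=(0.174591, 0.846737)
phase 2: p=0.0259, T=0.297, ωT=0.910424, cosh=1.443865, sinh=1.041511; start (x,ẋ)=(0.174591, 0.846737) → end (x,ẋ)=(0.528280, 1.697291)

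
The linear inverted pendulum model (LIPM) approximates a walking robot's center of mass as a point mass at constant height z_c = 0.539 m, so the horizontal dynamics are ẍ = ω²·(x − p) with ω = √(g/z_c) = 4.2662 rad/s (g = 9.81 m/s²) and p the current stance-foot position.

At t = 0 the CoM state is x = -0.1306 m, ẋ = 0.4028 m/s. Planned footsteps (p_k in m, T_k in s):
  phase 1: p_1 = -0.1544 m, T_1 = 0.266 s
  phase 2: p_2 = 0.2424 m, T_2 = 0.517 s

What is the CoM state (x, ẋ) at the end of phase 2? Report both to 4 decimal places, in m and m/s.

phase 1: p=-0.1544, T=0.266, ωT=1.134809, cosh=1.716032, sinh=1.394548; start (x,ẋ)=(-0.130600, 0.402800) → end (x,ẋ)=(0.018110, 0.832814)
phase 2: p=0.2424, T=0.517, ωT=2.205625, cosh=4.593054, sinh=4.482872; start (x,ẋ)=(0.018110, 0.832814) → end (x,ẋ)=(0.087335, -0.464349)

x = 0.0873, ẋ = -0.4643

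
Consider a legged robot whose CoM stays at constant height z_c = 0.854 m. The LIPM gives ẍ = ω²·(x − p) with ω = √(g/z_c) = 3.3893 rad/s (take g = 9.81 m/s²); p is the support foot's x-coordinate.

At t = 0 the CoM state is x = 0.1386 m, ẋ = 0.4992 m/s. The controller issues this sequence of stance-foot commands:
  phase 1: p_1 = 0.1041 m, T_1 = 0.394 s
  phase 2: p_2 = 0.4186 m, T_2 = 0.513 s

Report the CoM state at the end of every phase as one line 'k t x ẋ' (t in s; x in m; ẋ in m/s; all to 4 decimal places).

phase 1: p=0.1041, T=0.394, ωT=1.335384, cosh=2.032257, sinh=1.769200; start (x,ẋ)=(0.138600, 0.499200) → end (x,ẋ)=(0.434793, 1.221377)
phase 2: p=0.4186, T=0.513, ωT=1.738711, cosh=2.932875, sinh=2.757128; start (x,ẋ)=(0.434793, 1.221377) → end (x,ẋ)=(1.459658, 3.733465)

1 0.3940 0.4348 1.2214
2 0.9070 1.4597 3.7335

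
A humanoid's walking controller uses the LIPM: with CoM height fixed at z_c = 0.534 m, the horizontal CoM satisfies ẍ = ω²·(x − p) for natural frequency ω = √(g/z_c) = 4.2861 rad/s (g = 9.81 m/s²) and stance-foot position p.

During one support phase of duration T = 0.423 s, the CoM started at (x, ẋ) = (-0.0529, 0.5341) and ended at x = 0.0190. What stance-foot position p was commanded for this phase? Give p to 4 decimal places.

p = 0.0868

ωT = 4.2861·0.423 = 1.813020; cosh(ωT) = 3.146046, sinh(ωT) = 2.982885
x(T) = p + (x₀−p)·cosh(ωT) + (ẋ₀/ω)·sinh(ωT) ⇒ p·(1 − cosh) = x(T) − x₀·cosh − (ẋ₀/ω)·sinh
numerator   = 0.0190 − (-0.0529)·3.146046 − (0.5341/4.2861)·2.982885 = -0.186278
denominator = 1 − 3.146046 = -2.146046
p = -0.186278 / -2.146046 = 0.0868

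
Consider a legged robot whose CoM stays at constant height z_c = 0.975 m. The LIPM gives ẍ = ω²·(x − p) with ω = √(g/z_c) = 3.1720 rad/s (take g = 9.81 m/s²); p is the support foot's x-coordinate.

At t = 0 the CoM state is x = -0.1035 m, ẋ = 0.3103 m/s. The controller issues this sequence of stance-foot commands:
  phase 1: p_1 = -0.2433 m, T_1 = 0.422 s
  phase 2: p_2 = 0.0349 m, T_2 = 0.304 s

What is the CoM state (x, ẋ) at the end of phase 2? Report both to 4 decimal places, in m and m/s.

phase 1: p=-0.2433, T=0.422, ωT=1.338584, cosh=2.037928, sinh=1.775711; start (x,ẋ)=(-0.103500, 0.310300) → end (x,ẋ)=(0.215311, 1.419801)
phase 2: p=0.0349, T=0.304, ωT=0.964288, cosh=1.502087, sinh=1.120832; start (x,ẋ)=(0.215311, 1.419801) → end (x,ẋ)=(0.807582, 2.774075)

x = 0.8076, ẋ = 2.7741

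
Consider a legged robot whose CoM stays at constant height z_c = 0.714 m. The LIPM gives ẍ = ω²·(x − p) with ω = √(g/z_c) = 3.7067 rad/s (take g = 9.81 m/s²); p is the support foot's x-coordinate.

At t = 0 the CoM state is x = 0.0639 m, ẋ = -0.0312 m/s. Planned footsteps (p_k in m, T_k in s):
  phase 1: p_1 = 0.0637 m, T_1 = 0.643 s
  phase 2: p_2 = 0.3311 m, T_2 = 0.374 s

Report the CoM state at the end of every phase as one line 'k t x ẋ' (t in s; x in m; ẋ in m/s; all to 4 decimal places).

phase 1: p=0.0637, T=0.643, ωT=2.383408, cosh=5.467013, sinh=5.374777; start (x,ẋ)=(0.063900, -0.031200) → end (x,ẋ)=(0.019553, -0.166586)
phase 2: p=0.3311, T=0.374, ωT=1.386306, cosh=2.125021, sinh=1.875024; start (x,ẋ)=(0.019553, -0.166586) → end (x,ẋ)=(-0.415212, -2.519299)

1 0.6430 0.0196 -0.1666
2 1.0170 -0.4152 -2.5193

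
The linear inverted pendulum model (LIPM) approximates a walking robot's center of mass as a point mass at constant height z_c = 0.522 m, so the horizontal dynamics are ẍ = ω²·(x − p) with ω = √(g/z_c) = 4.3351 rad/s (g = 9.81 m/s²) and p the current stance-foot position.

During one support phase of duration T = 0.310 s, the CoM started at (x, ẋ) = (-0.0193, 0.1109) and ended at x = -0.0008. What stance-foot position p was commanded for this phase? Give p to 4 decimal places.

ωT = 4.3351·0.310 = 1.343881; cosh(ωT) = 2.047363, sinh(ωT) = 1.786531
x(T) = p + (x₀−p)·cosh(ωT) + (ẋ₀/ω)·sinh(ωT) ⇒ p·(1 − cosh) = x(T) − x₀·cosh − (ẋ₀/ω)·sinh
numerator   = -0.0008 − (-0.0193)·2.047363 − (0.1109/4.3351)·1.786531 = -0.006989
denominator = 1 − 2.047363 = -1.047363
p = -0.006989 / -1.047363 = 0.0067

p = 0.0067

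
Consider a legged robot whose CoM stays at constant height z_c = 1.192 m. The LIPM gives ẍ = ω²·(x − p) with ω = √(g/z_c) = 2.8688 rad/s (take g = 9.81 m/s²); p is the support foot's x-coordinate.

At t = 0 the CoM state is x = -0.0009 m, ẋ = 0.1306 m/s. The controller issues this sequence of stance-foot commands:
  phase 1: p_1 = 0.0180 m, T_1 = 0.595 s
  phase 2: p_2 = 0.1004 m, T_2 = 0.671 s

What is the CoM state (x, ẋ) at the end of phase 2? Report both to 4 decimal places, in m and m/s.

x = 0.3141, ẋ = 0.6525

phase 1: p=0.0180, T=0.595, ωT=1.706936, cosh=2.846734, sinh=2.665313; start (x,ẋ)=(-0.000900, 0.130600) → end (x,ẋ)=(0.085533, 0.227269)
phase 2: p=0.1004, T=0.671, ωT=1.924965, cosh=3.500394, sinh=3.354513; start (x,ẋ)=(0.085533, 0.227269) → end (x,ẋ)=(0.314108, 0.652462)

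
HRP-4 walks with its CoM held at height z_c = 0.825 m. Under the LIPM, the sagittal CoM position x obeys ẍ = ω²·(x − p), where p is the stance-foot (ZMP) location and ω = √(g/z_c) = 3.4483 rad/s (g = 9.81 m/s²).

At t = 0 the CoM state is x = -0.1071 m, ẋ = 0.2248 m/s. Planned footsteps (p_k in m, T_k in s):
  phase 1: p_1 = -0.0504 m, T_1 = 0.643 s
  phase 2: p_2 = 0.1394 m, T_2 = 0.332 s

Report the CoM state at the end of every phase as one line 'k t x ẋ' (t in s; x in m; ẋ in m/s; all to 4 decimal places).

phase 1: p=-0.0504, T=0.643, ωT=2.217257, cosh=4.645508, sinh=4.536601; start (x,ẋ)=(-0.107100, 0.224800) → end (x,ẋ)=(-0.018052, 0.157320)
phase 2: p=0.1394, T=0.332, ωT=1.144836, cosh=1.730101, sinh=1.411824; start (x,ẋ)=(-0.018052, 0.157320) → end (x,ẋ)=(-0.068597, -0.494360)

1 0.6430 -0.0181 0.1573
2 0.9750 -0.0686 -0.4944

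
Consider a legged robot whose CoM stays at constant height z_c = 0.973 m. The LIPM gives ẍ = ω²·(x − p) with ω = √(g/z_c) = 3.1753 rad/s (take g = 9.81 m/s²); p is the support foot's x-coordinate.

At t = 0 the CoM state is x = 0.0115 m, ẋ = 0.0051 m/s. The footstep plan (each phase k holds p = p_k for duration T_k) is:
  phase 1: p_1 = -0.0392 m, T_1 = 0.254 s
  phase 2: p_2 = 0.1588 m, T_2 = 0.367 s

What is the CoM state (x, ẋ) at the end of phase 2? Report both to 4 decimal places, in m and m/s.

x = 0.0017, ẋ = -0.3244

phase 1: p=-0.0392, T=0.254, ωT=0.806526, cosh=1.343259, sinh=0.896853; start (x,ẋ)=(0.011500, 0.005100) → end (x,ẋ)=(0.030344, 0.151233)
phase 2: p=0.1588, T=0.367, ωT=1.165335, cosh=1.759408, sinh=1.447590; start (x,ẋ)=(0.030344, 0.151233) → end (x,ẋ)=(0.001739, -0.324373)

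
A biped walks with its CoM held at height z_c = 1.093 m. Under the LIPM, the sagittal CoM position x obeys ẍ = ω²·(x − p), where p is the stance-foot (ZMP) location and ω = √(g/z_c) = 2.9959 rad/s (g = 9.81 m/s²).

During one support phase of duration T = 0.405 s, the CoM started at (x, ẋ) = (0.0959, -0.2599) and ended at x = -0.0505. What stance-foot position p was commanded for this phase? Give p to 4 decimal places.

p = 0.1120

ωT = 2.9959·0.405 = 1.213340; cosh(ωT) = 1.830953, sinh(ωT) = 1.533750
x(T) = p + (x₀−p)·cosh(ωT) + (ẋ₀/ω)·sinh(ωT) ⇒ p·(1 − cosh) = x(T) − x₀·cosh − (ẋ₀/ω)·sinh
numerator   = -0.0505 − (0.0959)·1.830953 − (-0.2599/2.9959)·1.533750 = -0.093033
denominator = 1 − 1.830953 = -0.830953
p = -0.093033 / -0.830953 = 0.1120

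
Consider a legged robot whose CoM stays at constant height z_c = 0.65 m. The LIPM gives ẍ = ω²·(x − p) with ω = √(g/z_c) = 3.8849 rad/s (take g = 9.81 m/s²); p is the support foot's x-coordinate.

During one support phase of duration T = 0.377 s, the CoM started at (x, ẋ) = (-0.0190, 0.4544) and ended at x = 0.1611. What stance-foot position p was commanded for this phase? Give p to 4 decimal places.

ωT = 3.8849·0.377 = 1.464607; cosh(ωT) = 2.278506, sinh(ωT) = 2.047338
x(T) = p + (x₀−p)·cosh(ωT) + (ẋ₀/ω)·sinh(ωT) ⇒ p·(1 − cosh) = x(T) − x₀·cosh − (ẋ₀/ω)·sinh
numerator   = 0.1611 − (-0.0190)·2.278506 − (0.4544/3.8849)·2.047338 = -0.035077
denominator = 1 − 2.278506 = -1.278506
p = -0.035077 / -1.278506 = 0.0274

p = 0.0274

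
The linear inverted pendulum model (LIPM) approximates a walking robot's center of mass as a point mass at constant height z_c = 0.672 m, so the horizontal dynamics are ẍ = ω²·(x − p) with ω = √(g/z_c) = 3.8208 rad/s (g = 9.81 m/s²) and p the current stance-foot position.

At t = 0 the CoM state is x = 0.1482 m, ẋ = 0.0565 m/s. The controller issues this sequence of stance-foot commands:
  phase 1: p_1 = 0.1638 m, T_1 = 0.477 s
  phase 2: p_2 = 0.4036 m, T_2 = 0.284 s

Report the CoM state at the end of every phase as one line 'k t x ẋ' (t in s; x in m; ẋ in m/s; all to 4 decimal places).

phase 1: p=0.1638, T=0.477, ωT=1.822522, cosh=3.174529, sinh=3.012912; start (x,ẋ)=(0.148200, 0.056500) → end (x,ẋ)=(0.158831, -0.000222)
phase 2: p=0.4036, T=0.284, ωT=1.085107, cosh=1.648811, sinh=1.310946; start (x,ẋ)=(0.158831, -0.000222) → end (x,ẋ)=(-0.000055, -1.226382)

1 0.4770 0.1588 -0.0002
2 0.7610 -0.0001 -1.2264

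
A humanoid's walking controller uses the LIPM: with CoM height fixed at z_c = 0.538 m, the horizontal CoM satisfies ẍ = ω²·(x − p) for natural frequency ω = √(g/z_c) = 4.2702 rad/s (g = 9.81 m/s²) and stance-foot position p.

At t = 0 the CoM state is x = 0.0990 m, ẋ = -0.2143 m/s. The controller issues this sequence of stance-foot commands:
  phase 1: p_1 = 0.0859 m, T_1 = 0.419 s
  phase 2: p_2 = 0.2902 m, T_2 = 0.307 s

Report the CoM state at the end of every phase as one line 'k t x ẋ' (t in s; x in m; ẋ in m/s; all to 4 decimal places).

phase 1: p=0.0859, T=0.419, ωT=1.789214, cosh=3.075918, sinh=2.908827; start (x,ẋ)=(0.099000, -0.214300) → end (x,ẋ)=(-0.019785, -0.496451)
phase 2: p=0.2902, T=0.307, ωT=1.310951, cosh=1.989632, sinh=1.720069; start (x,ẋ)=(-0.019785, -0.496451) → end (x,ẋ)=(-0.526530, -3.264606)

1 0.4190 -0.0198 -0.4965
2 0.7260 -0.5265 -3.2646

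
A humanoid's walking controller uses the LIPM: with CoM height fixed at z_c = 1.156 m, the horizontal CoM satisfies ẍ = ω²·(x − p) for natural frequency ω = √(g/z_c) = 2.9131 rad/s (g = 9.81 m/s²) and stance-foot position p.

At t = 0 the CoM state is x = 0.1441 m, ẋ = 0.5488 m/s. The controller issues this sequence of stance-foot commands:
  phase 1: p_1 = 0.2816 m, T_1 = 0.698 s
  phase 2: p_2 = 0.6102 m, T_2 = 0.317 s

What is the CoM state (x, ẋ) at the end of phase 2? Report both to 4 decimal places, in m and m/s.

x = 0.6122, ẋ = 0.4355

phase 1: p=0.2816, T=0.698, ωT=2.033344, cosh=3.885243, sinh=3.754346; start (x,ẋ)=(0.144100, 0.548800) → end (x,ẋ)=(0.454662, 0.628413)
phase 2: p=0.6102, T=0.317, ωT=0.923453, cosh=1.457557, sinh=1.060412; start (x,ẋ)=(0.454662, 0.628413) → end (x,ẋ)=(0.612246, 0.435477)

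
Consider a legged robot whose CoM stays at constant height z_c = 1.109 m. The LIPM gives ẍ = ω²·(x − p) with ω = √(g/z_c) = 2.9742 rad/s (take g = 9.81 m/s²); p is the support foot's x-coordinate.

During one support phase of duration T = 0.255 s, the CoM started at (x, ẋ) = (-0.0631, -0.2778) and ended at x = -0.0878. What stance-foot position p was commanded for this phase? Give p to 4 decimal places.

ωT = 2.9742·0.255 = 0.758421; cosh(ωT) = 1.301654, sinh(ωT) = 0.833249
x(T) = p + (x₀−p)·cosh(ωT) + (ẋ₀/ω)·sinh(ωT) ⇒ p·(1 − cosh) = x(T) − x₀·cosh − (ẋ₀/ω)·sinh
numerator   = -0.0878 − (-0.0631)·1.301654 − (-0.2778/2.9742)·0.833249 = 0.072163
denominator = 1 − 1.301654 = -0.301654
p = 0.072163 / -0.301654 = -0.2392

p = -0.2392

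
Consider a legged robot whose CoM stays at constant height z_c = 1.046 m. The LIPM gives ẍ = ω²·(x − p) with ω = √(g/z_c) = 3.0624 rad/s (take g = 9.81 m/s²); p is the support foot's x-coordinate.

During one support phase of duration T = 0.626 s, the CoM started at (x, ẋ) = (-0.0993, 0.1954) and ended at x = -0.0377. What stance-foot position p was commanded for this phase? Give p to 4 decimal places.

ωT = 3.0624·0.626 = 1.917062; cosh(ωT) = 3.473994, sinh(ωT) = 3.326956
x(T) = p + (x₀−p)·cosh(ωT) + (ẋ₀/ω)·sinh(ωT) ⇒ p·(1 − cosh) = x(T) − x₀·cosh − (ẋ₀/ω)·sinh
numerator   = -0.0377 − (-0.0993)·3.473994 − (0.1954/3.0624)·3.326956 = 0.094987
denominator = 1 − 3.473994 = -2.473994
p = 0.094987 / -2.473994 = -0.0384

p = -0.0384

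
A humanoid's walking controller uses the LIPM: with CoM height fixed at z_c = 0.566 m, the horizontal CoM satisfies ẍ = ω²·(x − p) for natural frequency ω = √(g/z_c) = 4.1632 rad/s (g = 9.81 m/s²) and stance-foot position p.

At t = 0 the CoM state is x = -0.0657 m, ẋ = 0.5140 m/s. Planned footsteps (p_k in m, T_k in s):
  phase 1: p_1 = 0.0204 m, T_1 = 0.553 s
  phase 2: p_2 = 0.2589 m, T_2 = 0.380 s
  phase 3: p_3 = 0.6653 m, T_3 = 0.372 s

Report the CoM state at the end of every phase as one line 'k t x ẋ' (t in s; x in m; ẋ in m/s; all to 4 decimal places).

phase 1: p=0.0204, T=0.553, ωT=2.302250, cosh=5.048340, sinh=4.948306; start (x,ẋ)=(-0.065700, 0.514000) → end (x,ẋ)=(0.196669, 0.821119)
phase 2: p=0.2589, T=0.380, ωT=1.582016, cosh=2.535157, sinh=2.329597; start (x,ẋ)=(0.196669, 0.821119) → end (x,ẋ)=(0.560608, 1.478115)
phase 3: p=0.6653, T=0.372, ωT=1.548710, cosh=2.458960, sinh=2.246438; start (x,ẋ)=(0.560608, 1.478115) → end (x,ẋ)=(1.205448, 2.655506)

1 0.5530 0.1967 0.8211
2 0.9330 0.5606 1.4781
3 1.3050 1.2054 2.6555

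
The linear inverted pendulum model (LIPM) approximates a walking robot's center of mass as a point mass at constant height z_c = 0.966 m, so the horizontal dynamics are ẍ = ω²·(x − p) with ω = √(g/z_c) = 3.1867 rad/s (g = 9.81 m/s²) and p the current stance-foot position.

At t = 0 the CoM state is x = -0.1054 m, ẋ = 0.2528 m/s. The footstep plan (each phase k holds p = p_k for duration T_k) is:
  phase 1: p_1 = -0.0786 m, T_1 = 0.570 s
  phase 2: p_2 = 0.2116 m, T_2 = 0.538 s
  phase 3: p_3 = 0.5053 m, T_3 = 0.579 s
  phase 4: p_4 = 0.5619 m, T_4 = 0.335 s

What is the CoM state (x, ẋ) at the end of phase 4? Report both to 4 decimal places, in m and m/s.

x = -0.5637, ẋ = -3.4645

phase 1: p=-0.0786, T=0.570, ωT=1.816419, cosh=3.156202, sinh=2.993595; start (x,ẋ)=(-0.105400, 0.252800) → end (x,ẋ)=(0.074295, 0.542224)
phase 2: p=0.2116, T=0.538, ωT=1.714445, cosh=2.866827, sinh=2.686763; start (x,ẋ)=(0.074295, 0.542224) → end (x,ẋ)=(0.275129, 0.378868)
phase 3: p=0.5053, T=0.579, ωT=1.845099, cosh=3.243369, sinh=3.085359; start (x,ẋ)=(0.275129, 0.378868) → end (x,ẋ)=(0.125589, -1.034262)
phase 4: p=0.5619, T=0.335, ωT=1.067545, cosh=1.626041, sinh=1.282189; start (x,ẋ)=(0.125589, -1.034262) → end (x,ẋ)=(-0.563701, -3.464497)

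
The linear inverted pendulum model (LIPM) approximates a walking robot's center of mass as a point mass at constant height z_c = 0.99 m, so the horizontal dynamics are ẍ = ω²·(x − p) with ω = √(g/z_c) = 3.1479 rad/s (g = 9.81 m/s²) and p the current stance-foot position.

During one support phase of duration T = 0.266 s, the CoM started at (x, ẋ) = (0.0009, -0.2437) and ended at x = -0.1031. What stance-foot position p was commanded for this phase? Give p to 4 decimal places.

ωT = 3.1479·0.266 = 0.837341; cosh(ωT) = 1.371538, sinh(ωT) = 0.938679
x(T) = p + (x₀−p)·cosh(ωT) + (ẋ₀/ω)·sinh(ωT) ⇒ p·(1 − cosh) = x(T) − x₀·cosh − (ẋ₀/ω)·sinh
numerator   = -0.1031 − (0.0009)·1.371538 − (-0.2437/3.1479)·0.938679 = -0.031665
denominator = 1 − 1.371538 = -0.371538
p = -0.031665 / -0.371538 = 0.0852

p = 0.0852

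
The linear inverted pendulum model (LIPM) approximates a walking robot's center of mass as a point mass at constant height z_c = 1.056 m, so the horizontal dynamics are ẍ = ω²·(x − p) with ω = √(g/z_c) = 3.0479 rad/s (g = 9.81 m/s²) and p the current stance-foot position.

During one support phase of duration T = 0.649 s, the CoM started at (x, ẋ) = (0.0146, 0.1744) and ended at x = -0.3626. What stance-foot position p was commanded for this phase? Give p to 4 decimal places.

ωT = 3.0479·0.649 = 1.978087; cosh(ωT) = 3.683618, sinh(ωT) = 3.545284
x(T) = p + (x₀−p)·cosh(ωT) + (ẋ₀/ω)·sinh(ωT) ⇒ p·(1 − cosh) = x(T) − x₀·cosh − (ẋ₀/ω)·sinh
numerator   = -0.3626 − (0.0146)·3.683618 − (0.1744/3.0479)·3.545284 = -0.619241
denominator = 1 − 3.683618 = -2.683618
p = -0.619241 / -2.683618 = 0.2307

p = 0.2307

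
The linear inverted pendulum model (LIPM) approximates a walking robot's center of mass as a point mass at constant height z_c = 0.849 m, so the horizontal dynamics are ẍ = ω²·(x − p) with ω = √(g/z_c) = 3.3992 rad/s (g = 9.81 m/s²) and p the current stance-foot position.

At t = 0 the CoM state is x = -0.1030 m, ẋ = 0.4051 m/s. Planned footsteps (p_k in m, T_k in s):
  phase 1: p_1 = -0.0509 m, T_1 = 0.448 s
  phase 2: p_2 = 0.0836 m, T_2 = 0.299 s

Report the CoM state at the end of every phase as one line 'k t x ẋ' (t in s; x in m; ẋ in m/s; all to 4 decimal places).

1 0.4480 0.0842 0.5862
2 0.7470 0.2916 0.9184

phase 1: p=-0.0509, T=0.448, ωT=1.522842, cosh=2.401664, sinh=2.183572; start (x,ẋ)=(-0.103000, 0.405100) → end (x,ẋ)=(0.084201, 0.586207)
phase 2: p=0.0836, T=0.299, ωT=1.016361, cosh=1.562515, sinh=1.200606; start (x,ẋ)=(0.084201, 0.586207) → end (x,ẋ)=(0.291588, 0.918409)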